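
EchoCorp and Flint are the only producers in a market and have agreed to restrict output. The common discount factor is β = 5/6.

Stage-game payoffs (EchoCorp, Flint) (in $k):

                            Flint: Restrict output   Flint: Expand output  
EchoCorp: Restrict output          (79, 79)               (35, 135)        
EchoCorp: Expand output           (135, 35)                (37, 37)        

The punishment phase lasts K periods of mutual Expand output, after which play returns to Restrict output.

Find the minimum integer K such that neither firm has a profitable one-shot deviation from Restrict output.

Need Σ_{k=1}^{K} β^k ≥ (135−79)/(79−37) = 1.3333 at β = 5/6.
At K = 1 the sum is 0.8333 < 1.3333; at K = 2 it is 1.5278 ≥ 1.3333.
So the minimum punishment length is K = 2.

2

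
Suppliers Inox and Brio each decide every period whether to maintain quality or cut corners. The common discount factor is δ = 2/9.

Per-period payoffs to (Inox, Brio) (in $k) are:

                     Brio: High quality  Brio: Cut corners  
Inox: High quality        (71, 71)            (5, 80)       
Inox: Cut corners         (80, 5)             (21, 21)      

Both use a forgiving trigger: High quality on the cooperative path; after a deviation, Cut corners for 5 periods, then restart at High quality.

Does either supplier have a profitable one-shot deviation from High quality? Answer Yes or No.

No

Comparing payoff streams over the 6 periods until play realigns: cooperate → 71(1+δ+…+δ^5); deviate → 80 + 21(δ+…+δ^5).
Cooperation is sustained iff (71−21)(δ+…+δ^5) ≥ 80−71.
δ+…+δ^5 = 2/9·(1−(2/9)^5)/(1−2/9) = 0.2856, and (80−71)/(71−21) = 0.1800.
0.2856 ≥ 0.1800, so cooperation is sustainable.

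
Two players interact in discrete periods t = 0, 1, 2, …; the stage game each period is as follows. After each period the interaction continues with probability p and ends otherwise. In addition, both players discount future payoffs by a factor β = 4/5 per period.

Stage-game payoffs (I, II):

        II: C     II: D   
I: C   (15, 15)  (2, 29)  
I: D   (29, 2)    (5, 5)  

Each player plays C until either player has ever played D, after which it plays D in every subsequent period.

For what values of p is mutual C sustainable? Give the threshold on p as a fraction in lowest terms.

Expected continuation weight on next period's payoff is β·p = 4/5·p, which plays the role of the discount factor.
Cooperation requires 4/5·p ≥ (29−15)/(29−5) = 7/12, hence p ≥ 35/48.

35/48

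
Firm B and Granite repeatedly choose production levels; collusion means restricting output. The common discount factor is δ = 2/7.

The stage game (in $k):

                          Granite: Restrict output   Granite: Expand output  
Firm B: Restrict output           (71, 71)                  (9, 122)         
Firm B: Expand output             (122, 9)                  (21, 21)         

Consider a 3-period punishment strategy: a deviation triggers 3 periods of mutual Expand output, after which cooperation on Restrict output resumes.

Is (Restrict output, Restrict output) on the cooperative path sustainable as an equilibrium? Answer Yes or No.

A one-shot deviation gives 122 now, then 21 for 3 periods, then back to 71.
Gain from deviating: (122−71) today; loss: (71−21) in each of the next 3 periods.
No-deviation condition: (71−21)(δ+…+δ^3) ≥ 122−71, i.e. δ+…+δ^3 ≥ 51/50.
At δ = 2/7: δ+…+δ^3 = 0.3907 < 1.0200.
So cooperation is not sustainable.

No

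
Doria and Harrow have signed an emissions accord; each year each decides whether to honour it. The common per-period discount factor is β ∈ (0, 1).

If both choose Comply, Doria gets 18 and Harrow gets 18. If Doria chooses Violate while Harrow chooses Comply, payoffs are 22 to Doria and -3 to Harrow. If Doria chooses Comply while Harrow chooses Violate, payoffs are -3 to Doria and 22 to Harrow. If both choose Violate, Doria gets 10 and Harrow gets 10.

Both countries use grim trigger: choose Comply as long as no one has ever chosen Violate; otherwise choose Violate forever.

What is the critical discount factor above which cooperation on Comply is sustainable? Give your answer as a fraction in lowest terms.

Cooperation forever yields 18 each period: 18/(1−β).
Deviating yields 22 once, then 10 forever: 22 + 10β/(1−β).
No profitable deviation requires 18/(1−β) ≥ 22 + 10β/(1−β).
Multiplying by (1−β): 18 ≥ 22(1−β) + 10β = 22 − 12β.
So 12β ≥ 4, i.e. β ≥ 4/12 = 1/3.

1/3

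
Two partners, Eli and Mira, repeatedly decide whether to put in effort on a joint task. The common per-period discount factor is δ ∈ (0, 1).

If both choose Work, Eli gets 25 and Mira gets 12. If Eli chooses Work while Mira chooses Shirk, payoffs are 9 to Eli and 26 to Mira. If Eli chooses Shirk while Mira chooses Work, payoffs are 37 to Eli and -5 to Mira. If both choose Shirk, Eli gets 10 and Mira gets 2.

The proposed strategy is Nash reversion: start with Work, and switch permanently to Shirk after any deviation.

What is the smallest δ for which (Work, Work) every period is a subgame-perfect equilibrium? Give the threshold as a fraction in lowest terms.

7/12

Eli: cooperation gives 25 each period; deviation gives 37 once then 10 forever.
  25/(1−δ) ≥ 37 + 10δ/(1−δ) ⇒ δ ≥ 12/27 = 4/9.
Mira: cooperation gives 12 each period; deviation gives 26 once then 2 forever.
  δ ≥ 14/24 = 7/12.
Both must hold, so the binding constraint is Mira's: δ ≥ 7/12.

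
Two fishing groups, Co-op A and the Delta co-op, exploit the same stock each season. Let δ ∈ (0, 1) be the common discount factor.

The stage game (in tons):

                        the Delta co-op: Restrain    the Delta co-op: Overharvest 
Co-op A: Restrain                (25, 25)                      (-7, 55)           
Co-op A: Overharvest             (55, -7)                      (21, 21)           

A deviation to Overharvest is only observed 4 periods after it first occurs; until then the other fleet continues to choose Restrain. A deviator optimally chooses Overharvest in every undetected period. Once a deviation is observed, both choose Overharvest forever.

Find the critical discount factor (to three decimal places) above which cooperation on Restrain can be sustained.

The best deviation is to choose Overharvest for all 4 undetected periods, earning 55 each, then 21 forever once detected.
Deviation value: 55(1−δ^4)/(1−δ) + 21δ^4/(1−δ); cooperation value: 25/(1−δ).
IC: 25 ≥ 55(1−δ^4) + 21δ^4 = 55 − 34δ^4.
So δ^4 ≥ 30/34 = 15/17, giving δ ≥ (15/17)^(1/4) ≈ 0.969.

0.969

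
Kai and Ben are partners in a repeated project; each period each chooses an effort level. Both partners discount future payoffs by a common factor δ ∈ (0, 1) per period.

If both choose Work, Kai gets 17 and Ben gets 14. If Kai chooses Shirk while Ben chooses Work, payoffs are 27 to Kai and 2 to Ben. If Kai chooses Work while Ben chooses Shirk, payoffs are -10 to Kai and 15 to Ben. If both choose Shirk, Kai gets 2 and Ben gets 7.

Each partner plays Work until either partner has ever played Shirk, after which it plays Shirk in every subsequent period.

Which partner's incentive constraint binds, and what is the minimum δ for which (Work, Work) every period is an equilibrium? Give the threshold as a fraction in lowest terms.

For Kai: deviation gain 27−17 = 10, per-period punishment loss 17−2 = 15. IC gives δ ≥ 10/25 = 2/5.
For Ben: gain 1, loss 7 per period, so δ ≥ 1/8.
The tighter constraint is Kai's, so cooperation needs δ ≥ 2/5.

Kai; δ ≥ 2/5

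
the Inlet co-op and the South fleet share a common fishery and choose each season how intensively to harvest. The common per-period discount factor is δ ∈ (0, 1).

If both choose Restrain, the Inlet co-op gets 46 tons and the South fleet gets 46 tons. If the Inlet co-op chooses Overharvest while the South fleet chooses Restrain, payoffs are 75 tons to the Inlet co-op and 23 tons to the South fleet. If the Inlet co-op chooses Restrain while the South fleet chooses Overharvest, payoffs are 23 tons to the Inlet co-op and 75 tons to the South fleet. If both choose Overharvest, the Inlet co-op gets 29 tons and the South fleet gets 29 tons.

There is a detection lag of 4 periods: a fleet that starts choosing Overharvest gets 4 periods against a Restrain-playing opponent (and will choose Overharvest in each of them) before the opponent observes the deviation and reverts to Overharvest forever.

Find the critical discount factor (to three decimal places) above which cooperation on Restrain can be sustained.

A deviator earns 75 for 4 periods, then 29 forever; cooperating earns 46 forever. Multiplying the IC by (1−δ):
46 ≥ 75(1−δ^4) + 29δ^4, so 46·δ^4 ≥ 29 and δ^4 ≥ 29/46.
δ ≥ (29/46)^(1/4) ≈ 0.891.

0.891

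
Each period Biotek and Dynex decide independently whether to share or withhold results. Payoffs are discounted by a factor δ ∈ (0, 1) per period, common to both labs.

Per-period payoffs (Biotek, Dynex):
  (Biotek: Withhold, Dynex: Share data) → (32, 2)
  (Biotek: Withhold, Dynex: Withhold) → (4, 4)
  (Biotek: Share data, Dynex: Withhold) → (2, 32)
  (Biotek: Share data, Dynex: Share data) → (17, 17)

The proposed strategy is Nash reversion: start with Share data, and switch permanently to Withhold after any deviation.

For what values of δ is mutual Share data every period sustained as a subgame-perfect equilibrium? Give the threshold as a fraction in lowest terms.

Cooperation forever yields 17 each period: 17/(1−δ).
Deviating yields 32 once, then 4 forever: 32 + 4δ/(1−δ).
No profitable deviation requires 17/(1−δ) ≥ 32 + 4δ/(1−δ).
Multiplying by (1−δ): 17 ≥ 32(1−δ) + 4δ = 32 − 28δ.
So 28δ ≥ 15, i.e. δ ≥ 15/28.

15/28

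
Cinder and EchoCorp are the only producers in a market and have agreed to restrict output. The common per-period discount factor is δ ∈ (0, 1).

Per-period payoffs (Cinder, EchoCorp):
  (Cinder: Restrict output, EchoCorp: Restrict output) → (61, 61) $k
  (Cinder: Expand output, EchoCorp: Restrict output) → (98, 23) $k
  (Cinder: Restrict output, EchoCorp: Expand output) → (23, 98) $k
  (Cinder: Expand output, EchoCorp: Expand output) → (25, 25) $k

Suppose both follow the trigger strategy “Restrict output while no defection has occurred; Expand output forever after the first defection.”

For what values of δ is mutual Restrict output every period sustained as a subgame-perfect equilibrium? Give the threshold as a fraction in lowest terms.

37/73

Cooperation forever yields 61 each period: 61/(1−δ).
Deviating yields 98 once, then 25 forever: 98 + 25δ/(1−δ).
No profitable deviation requires 61/(1−δ) ≥ 98 + 25δ/(1−δ).
Multiplying by (1−δ): 61 ≥ 98(1−δ) + 25δ = 98 − 73δ.
So 73δ ≥ 37, i.e. δ ≥ 37/73.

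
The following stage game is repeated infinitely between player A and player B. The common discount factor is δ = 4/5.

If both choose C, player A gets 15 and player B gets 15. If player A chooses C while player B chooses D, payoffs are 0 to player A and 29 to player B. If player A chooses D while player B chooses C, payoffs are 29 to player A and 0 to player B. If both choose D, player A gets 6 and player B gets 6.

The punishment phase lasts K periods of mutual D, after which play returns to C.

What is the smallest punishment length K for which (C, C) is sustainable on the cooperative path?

Need Σ_{k=1}^{K} δ^k ≥ (29−15)/(15−6) = 1.5556 at δ = 4/5.
At K = 2 the sum is 1.4400 < 1.5556; at K = 3 it is 1.9520 ≥ 1.5556.
So the minimum punishment length is K = 3.

3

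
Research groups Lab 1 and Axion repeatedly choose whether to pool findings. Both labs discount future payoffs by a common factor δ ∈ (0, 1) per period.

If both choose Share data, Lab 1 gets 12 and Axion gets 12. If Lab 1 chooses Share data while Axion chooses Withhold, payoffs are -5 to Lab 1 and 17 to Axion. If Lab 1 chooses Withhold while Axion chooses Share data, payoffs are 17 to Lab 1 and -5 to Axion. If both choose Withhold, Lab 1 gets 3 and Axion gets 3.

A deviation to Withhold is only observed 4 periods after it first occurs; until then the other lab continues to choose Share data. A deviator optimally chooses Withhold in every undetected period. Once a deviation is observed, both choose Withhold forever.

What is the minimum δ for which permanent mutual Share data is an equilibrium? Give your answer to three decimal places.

0.773

Deviating for the 4 undetected periods gains 17−12 = 5 per period over cooperation, then loses 12−3 = 9 per period forever once punishment starts.
Gain: 5(1 + δ + … + δ^3); loss: 9·δ^4/(1−δ).
No profitable deviation ⇔ 5(1−δ^4) ≤ 9·δ^4, i.e. δ^4 ≥ 5/(5+9) = 5/14.
Hence δ ≥ (5/14)^(1/4) ≈ 0.773.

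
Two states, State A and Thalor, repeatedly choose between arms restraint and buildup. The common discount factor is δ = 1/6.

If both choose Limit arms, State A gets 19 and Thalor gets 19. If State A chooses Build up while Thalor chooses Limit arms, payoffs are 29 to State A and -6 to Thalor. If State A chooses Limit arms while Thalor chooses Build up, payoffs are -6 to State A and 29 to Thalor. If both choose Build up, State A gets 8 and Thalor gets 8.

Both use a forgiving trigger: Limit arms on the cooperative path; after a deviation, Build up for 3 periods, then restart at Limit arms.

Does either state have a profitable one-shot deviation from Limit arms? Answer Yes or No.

Yes

IC: δ+…+δ^3 ≥ (29−19)/(19−8) = 10/11.
At δ = 1/6: partial sum = 0.1991 < 0.9091. Cooperation not sustainable.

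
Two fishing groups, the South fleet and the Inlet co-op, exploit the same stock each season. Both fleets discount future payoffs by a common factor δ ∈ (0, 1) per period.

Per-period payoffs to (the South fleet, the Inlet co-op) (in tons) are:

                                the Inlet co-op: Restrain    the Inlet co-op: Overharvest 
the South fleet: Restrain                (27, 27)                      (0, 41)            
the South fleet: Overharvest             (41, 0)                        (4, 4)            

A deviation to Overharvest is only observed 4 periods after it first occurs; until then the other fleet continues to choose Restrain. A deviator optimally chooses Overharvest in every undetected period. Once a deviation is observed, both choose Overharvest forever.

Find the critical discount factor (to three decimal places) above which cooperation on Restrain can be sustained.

A deviator earns 41 for 4 periods, then 4 forever; cooperating earns 27 forever. Multiplying the IC by (1−δ):
27 ≥ 41(1−δ^4) + 4δ^4, so 37·δ^4 ≥ 14 and δ^4 ≥ 14/37.
δ ≥ (14/37)^(1/4) ≈ 0.784.

0.784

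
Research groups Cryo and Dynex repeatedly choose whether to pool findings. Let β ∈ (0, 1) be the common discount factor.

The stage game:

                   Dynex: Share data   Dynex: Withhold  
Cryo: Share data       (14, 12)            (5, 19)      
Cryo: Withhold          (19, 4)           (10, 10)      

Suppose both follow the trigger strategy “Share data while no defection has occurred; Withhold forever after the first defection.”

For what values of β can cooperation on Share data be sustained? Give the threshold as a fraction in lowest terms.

Cryo's threshold: (19−14)/(19−10) = 5/9.
Dynex's threshold: (19−12)/(19−10) = 7/9.
5/9 < 7/9, so Dynex binds and β* = 7/9.

7/9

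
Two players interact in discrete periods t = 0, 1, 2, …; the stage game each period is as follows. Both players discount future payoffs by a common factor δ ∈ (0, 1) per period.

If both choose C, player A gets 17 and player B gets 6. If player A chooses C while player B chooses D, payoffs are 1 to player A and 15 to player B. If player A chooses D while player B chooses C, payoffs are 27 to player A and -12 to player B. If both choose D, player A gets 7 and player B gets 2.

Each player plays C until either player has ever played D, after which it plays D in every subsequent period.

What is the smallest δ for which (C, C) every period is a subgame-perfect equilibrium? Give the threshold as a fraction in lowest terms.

player A's threshold: (27−17)/(27−7) = 1/2.
player B's threshold: (15−6)/(15−2) = 9/13.
1/2 < 9/13, so player B binds and δ* = 9/13.

9/13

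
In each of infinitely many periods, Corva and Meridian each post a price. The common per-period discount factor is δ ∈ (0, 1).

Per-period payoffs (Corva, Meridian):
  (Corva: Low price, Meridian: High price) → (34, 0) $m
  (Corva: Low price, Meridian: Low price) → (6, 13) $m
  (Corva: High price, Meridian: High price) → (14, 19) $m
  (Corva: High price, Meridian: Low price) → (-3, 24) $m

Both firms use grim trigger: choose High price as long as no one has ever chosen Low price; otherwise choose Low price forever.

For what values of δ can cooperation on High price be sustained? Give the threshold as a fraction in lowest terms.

5/7

Corva: cooperation gives 14 each period; deviation gives 34 once then 6 forever.
  14/(1−δ) ≥ 34 + 6δ/(1−δ) ⇒ δ ≥ 20/28 = 5/7.
Meridian: cooperation gives 19 each period; deviation gives 24 once then 13 forever.
  δ ≥ 5/11.
Both must hold, so the binding constraint is Corva's: δ ≥ 5/7.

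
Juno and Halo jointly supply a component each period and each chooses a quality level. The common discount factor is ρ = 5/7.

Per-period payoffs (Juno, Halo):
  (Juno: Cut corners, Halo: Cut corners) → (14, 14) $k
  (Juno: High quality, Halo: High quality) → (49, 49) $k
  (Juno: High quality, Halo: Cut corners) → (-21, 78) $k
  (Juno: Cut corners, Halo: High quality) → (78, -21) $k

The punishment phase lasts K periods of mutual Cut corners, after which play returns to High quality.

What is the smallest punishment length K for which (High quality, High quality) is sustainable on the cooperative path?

2

No profitable deviation requires (49−14)(ρ+…+ρ^K) ≥ 78−49, i.e. ρ+…+ρ^K ≥ 29/35 ≈ 0.8286.
With ρ = 5/7, the partial sums are K=1: 0.7143, K=2: 1.2245.
K = 2 is the first length at which the sum reaches 0.8286.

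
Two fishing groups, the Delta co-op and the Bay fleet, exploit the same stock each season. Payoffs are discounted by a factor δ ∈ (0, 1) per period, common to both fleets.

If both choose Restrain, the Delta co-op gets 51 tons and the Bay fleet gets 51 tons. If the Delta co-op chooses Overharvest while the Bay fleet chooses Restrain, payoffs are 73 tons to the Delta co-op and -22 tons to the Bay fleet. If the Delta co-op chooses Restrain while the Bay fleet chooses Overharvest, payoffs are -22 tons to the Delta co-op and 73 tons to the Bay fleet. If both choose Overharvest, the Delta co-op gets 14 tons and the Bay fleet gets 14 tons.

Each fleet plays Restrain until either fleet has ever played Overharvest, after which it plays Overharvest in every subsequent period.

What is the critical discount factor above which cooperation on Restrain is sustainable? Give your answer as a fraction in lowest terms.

22/59

One-period gain from deviating is 73 − 51 = 22. The loss is 51 − 14 = 37 in every subsequent period, with present value 37·δ/(1−δ).
Deviation is unprofitable when 37·δ/(1−δ) ≥ 22, i.e. δ/(1−δ) ≥ 22/37.
Equivalently δ ≥ 22/(22+37) = 22/59.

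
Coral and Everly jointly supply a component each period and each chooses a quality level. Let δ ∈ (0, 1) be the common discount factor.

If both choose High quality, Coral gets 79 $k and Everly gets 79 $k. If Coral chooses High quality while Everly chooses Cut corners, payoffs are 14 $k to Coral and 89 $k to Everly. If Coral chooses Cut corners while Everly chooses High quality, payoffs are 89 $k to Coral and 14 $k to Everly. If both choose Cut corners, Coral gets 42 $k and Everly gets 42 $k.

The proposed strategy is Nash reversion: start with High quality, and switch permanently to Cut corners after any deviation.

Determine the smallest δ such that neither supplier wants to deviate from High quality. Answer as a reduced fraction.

Cooperation forever yields 79 each period: 79/(1−δ).
Deviating yields 89 once, then 42 forever: 89 + 42δ/(1−δ).
No profitable deviation requires 79/(1−δ) ≥ 89 + 42δ/(1−δ).
Multiplying by (1−δ): 79 ≥ 89(1−δ) + 42δ = 89 − 47δ.
So 47δ ≥ 10, i.e. δ ≥ 10/47.

10/47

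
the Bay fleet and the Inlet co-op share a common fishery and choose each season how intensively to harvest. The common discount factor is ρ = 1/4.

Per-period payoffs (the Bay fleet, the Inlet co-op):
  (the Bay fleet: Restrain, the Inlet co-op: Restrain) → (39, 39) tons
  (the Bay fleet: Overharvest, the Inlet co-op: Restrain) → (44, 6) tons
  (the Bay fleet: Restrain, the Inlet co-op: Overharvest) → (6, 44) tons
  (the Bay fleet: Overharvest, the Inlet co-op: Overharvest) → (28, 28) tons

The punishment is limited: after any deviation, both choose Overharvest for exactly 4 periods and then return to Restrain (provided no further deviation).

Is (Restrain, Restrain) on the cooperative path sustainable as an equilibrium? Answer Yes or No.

No

IC: ρ+…+ρ^4 ≥ (44−39)/(39−28) = 5/11.
At ρ = 1/4: partial sum = 0.3320 < 0.4545. Cooperation not sustainable.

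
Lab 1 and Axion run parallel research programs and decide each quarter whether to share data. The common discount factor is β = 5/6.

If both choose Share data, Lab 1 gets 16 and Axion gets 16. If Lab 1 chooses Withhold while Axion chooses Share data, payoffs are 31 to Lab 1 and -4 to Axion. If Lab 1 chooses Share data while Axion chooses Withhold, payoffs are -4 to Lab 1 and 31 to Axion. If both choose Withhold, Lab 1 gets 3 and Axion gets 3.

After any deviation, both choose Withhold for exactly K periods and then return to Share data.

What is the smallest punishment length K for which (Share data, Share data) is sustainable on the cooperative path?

Need Σ_{k=1}^{K} β^k ≥ (31−16)/(16−3) = 1.1538 at β = 5/6.
At K = 1 the sum is 0.8333 < 1.1538; at K = 2 it is 1.5278 ≥ 1.1538.
So the minimum punishment length is K = 2.

2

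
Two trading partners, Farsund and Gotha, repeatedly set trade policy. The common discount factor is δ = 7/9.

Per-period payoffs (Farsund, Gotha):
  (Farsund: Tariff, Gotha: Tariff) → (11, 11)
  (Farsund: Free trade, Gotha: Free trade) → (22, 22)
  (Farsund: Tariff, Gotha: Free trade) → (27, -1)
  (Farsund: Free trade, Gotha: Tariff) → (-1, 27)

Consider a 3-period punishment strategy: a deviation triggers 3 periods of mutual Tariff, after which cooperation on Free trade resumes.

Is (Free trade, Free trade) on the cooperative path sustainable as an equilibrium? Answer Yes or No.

A one-shot deviation gives 27 now, then 11 for 3 periods, then back to 22.
Gain from deviating: (27−22) today; loss: (22−11) in each of the next 3 periods.
No-deviation condition: (22−11)(δ+…+δ^3) ≥ 27−22, i.e. δ+…+δ^3 ≥ 5/11.
At δ = 7/9: δ+…+δ^3 = 1.8532 ≥ 0.4545.
So cooperation is sustainable.

Yes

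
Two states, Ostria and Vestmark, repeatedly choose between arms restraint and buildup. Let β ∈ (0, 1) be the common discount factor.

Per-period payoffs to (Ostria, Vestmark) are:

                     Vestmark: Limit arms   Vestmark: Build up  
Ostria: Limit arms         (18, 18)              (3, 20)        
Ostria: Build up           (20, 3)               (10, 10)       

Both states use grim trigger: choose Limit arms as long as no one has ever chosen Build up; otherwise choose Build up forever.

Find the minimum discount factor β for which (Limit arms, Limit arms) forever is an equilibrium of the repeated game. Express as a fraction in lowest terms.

1/5

Cooperation forever yields 18 each period: 18/(1−β).
Deviating yields 20 once, then 10 forever: 20 + 10β/(1−β).
No profitable deviation requires 18/(1−β) ≥ 20 + 10β/(1−β).
Multiplying by (1−β): 18 ≥ 20(1−β) + 10β = 20 − 10β.
So 10β ≥ 2, i.e. β ≥ 2/10 = 1/5.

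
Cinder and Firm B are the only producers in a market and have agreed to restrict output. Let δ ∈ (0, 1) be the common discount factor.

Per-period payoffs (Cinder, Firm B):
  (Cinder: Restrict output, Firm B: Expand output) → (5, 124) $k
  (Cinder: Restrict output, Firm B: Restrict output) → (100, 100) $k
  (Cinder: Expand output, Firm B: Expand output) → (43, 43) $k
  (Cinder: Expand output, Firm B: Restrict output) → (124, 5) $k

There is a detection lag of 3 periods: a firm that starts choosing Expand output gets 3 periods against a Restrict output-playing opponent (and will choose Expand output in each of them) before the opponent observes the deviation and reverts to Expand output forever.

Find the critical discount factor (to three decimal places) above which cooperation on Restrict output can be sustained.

The best deviation is to choose Expand output for all 3 undetected periods, earning 124 each, then 43 forever once detected.
Deviation value: 124(1−δ^3)/(1−δ) + 43δ^3/(1−δ); cooperation value: 100/(1−δ).
IC: 100 ≥ 124(1−δ^3) + 43δ^3 = 124 − 81δ^3.
So δ^3 ≥ 24/81 = 8/27, giving δ ≥ (8/27)^(1/3) ≈ 0.667.

0.667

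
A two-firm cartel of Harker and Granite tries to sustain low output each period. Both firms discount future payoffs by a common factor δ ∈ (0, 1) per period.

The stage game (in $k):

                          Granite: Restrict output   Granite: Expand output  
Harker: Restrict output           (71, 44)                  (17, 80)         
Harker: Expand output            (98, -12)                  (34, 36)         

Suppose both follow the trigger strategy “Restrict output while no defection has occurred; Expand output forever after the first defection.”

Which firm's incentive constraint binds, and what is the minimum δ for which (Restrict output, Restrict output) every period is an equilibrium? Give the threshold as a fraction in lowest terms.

Granite; δ ≥ 9/11

Harker: cooperation gives 71 each period; deviation gives 98 once then 34 forever.
  71/(1−δ) ≥ 98 + 34δ/(1−δ) ⇒ δ ≥ 27/64.
Granite: cooperation gives 44 each period; deviation gives 80 once then 36 forever.
  δ ≥ 36/44 = 9/11.
Both must hold, so the binding constraint is Granite's: δ ≥ 9/11.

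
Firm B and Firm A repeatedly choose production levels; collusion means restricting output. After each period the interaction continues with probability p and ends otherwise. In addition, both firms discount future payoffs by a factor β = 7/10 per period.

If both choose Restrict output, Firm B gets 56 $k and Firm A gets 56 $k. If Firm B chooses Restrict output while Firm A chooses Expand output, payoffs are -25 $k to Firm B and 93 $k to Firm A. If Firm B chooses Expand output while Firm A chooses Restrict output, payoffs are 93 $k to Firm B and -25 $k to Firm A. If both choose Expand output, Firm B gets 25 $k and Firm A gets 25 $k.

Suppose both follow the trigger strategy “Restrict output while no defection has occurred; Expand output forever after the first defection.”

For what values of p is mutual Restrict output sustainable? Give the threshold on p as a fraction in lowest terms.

185/238

With continuation probability p and discount β, the effective per-period discount factor is βp.
Grim-trigger IC: βp ≥ (93−56)/(93−25) = 37/68.
So p ≥ (37/68)/(7/10) = 185/238.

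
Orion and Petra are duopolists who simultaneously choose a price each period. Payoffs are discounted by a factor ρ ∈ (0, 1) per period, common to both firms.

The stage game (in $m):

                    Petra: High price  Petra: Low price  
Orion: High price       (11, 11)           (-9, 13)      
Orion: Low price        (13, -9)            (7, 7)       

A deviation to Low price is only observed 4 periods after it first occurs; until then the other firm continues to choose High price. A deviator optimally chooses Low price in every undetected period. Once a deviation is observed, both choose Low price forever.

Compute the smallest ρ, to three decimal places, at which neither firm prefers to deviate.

The best deviation is to choose Low price for all 4 undetected periods, earning 13 each, then 7 forever once detected.
Deviation value: 13(1−ρ^4)/(1−ρ) + 7ρ^4/(1−ρ); cooperation value: 11/(1−ρ).
IC: 11 ≥ 13(1−ρ^4) + 7ρ^4 = 13 − 6ρ^4.
So ρ^4 ≥ 2/6 = 1/3, giving ρ ≥ (1/3)^(1/4) ≈ 0.760.

0.760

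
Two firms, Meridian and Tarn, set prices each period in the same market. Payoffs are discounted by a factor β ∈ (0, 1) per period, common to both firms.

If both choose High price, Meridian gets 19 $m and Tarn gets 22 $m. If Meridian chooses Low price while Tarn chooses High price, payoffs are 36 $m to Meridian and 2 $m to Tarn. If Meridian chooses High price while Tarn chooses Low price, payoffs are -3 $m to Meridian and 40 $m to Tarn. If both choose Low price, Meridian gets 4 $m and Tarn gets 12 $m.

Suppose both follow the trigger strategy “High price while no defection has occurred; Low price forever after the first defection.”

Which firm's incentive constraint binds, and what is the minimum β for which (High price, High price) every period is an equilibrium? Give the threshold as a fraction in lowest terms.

Tarn; β ≥ 9/14

Meridian: cooperation gives 19 each period; deviation gives 36 once then 4 forever.
  19/(1−β) ≥ 36 + 4β/(1−β) ⇒ β ≥ 17/32.
Tarn: cooperation gives 22 each period; deviation gives 40 once then 12 forever.
  β ≥ 18/28 = 9/14.
Both must hold, so the binding constraint is Tarn's: β ≥ 9/14.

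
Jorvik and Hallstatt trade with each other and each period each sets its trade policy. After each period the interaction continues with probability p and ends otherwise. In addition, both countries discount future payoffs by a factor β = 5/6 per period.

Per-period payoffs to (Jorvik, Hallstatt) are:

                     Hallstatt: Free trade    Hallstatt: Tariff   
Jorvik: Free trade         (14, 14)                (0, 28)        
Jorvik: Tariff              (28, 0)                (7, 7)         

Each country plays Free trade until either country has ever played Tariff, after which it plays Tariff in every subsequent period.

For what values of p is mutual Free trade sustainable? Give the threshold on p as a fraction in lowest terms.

Expected continuation weight on next period's payoff is β·p = 5/6·p, which plays the role of the discount factor.
Cooperation requires 5/6·p ≥ (28−14)/(28−7) = 2/3, hence p ≥ 4/5.

4/5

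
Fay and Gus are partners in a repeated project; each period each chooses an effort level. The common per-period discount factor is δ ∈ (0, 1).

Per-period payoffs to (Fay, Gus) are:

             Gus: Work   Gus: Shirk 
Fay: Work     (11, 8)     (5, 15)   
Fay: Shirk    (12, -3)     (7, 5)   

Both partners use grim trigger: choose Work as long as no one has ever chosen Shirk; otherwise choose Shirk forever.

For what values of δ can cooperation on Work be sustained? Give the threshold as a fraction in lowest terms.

7/10

Fay's threshold: (12−11)/(12−7) = 1/5.
Gus's threshold: (15−8)/(15−5) = 7/10.
1/5 < 7/10, so Gus binds and δ* = 7/10.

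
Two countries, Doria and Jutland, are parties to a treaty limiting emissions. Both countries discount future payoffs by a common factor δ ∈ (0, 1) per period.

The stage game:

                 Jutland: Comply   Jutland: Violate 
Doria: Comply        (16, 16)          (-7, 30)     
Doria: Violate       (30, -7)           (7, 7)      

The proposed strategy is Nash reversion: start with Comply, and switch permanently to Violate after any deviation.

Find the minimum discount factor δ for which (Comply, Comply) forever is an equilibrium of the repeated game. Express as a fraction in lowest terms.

14/23

16/(1−δ) ≥ 30 + 7δ/(1−δ)
16 ≥ 30 − 23δ
δ ≥ 14/23.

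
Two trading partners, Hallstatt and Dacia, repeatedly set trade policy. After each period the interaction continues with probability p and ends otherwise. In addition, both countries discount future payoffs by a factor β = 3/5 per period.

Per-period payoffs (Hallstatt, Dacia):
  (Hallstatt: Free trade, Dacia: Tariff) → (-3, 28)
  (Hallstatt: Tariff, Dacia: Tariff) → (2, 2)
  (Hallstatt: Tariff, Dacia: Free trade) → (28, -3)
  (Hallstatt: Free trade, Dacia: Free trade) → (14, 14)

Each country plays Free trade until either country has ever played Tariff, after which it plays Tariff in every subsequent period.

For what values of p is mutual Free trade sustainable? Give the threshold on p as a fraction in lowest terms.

Expected continuation weight on next period's payoff is β·p = 3/5·p, which plays the role of the discount factor.
Cooperation requires 3/5·p ≥ (28−14)/(28−2) = 7/13, hence p ≥ 35/39.

35/39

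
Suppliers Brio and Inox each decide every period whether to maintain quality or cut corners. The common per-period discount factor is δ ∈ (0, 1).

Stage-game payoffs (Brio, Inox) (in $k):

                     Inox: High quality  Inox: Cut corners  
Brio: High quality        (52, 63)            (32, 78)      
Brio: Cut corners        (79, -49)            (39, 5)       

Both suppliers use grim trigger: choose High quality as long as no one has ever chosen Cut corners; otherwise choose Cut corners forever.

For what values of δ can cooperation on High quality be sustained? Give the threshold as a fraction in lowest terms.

27/40

Brio: cooperation gives 52 each period; deviation gives 79 once then 39 forever.
  52/(1−δ) ≥ 79 + 39δ/(1−δ) ⇒ δ ≥ 27/40.
Inox: cooperation gives 63 each period; deviation gives 78 once then 5 forever.
  δ ≥ 15/73.
Both must hold, so the binding constraint is Brio's: δ ≥ 27/40.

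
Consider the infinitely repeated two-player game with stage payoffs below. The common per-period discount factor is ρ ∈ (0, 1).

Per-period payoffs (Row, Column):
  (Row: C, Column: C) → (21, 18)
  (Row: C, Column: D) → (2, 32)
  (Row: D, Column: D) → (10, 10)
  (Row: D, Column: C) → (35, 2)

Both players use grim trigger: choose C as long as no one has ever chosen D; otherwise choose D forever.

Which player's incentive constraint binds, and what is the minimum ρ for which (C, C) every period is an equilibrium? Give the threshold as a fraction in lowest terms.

Column; ρ ≥ 7/11

Row: cooperation gives 21 each period; deviation gives 35 once then 10 forever.
  21/(1−ρ) ≥ 35 + 10ρ/(1−ρ) ⇒ ρ ≥ 14/25.
Column: cooperation gives 18 each period; deviation gives 32 once then 10 forever.
  ρ ≥ 14/22 = 7/11.
Both must hold, so the binding constraint is Column's: ρ ≥ 7/11.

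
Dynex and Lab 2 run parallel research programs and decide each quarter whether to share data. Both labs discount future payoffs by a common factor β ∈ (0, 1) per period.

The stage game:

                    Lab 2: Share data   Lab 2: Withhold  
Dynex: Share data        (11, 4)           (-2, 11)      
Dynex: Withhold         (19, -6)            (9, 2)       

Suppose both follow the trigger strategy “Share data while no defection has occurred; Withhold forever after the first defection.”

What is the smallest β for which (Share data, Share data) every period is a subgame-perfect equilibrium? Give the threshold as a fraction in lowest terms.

Dynex: cooperation gives 11 each period; deviation gives 19 once then 9 forever.
  11/(1−β) ≥ 19 + 9β/(1−β) ⇒ β ≥ 8/10 = 4/5.
Lab 2: cooperation gives 4 each period; deviation gives 11 once then 2 forever.
  β ≥ 7/9.
Both must hold, so the binding constraint is Dynex's: β ≥ 4/5.

4/5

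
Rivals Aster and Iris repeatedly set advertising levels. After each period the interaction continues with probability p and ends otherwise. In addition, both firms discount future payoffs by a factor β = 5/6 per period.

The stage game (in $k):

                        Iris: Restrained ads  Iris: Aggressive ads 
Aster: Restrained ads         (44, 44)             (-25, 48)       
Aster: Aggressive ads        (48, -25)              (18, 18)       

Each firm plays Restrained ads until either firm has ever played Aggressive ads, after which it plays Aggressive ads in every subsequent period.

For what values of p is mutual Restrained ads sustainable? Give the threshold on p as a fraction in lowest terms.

Expected continuation weight on next period's payoff is β·p = 5/6·p, which plays the role of the discount factor.
Cooperation requires 5/6·p ≥ (48−44)/(48−18) = 2/15, hence p ≥ 4/25.

4/25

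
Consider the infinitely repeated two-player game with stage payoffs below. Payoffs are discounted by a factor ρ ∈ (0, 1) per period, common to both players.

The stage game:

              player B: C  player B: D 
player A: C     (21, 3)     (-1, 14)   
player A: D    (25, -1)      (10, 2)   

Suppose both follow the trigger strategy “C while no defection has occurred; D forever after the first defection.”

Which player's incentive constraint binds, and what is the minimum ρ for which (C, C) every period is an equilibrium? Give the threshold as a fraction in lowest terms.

player B; ρ ≥ 11/12

player A's threshold: (25−21)/(25−10) = 4/15.
player B's threshold: (14−3)/(14−2) = 11/12.
4/15 < 11/12, so player B binds and ρ* = 11/12.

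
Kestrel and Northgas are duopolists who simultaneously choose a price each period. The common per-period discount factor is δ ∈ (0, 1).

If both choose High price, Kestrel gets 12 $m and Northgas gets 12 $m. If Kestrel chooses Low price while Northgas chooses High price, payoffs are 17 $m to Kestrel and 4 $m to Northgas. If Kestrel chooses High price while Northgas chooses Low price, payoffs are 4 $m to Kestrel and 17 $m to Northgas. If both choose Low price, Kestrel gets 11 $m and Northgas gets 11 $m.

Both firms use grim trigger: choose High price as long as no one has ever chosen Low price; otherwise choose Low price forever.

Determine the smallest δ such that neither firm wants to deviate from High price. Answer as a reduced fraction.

5/6

One-period gain from deviating is 17 − 12 = 5. The loss is 12 − 11 = 1 in every subsequent period, with present value 1·δ/(1−δ).
Deviation is unprofitable when 1·δ/(1−δ) ≥ 5, i.e. δ/(1−δ) ≥ 5.
Equivalently δ ≥ 5/(5+1) = 5/6.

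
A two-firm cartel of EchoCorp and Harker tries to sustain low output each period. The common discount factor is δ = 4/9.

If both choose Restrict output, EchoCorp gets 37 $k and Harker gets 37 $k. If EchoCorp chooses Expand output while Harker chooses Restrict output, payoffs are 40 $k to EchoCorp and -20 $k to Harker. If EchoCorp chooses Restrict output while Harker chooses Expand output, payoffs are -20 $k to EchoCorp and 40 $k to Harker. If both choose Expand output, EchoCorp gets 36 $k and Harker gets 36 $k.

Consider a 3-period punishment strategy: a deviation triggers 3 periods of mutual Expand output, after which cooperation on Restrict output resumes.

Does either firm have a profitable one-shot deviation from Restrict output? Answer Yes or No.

Yes

A one-shot deviation gives 40 now, then 36 for 3 periods, then back to 37.
Gain from deviating: (40−37) today; loss: (37−36) in each of the next 3 periods.
No-deviation condition: (37−36)(δ+…+δ^3) ≥ 40−37, i.e. δ+…+δ^3 ≥ 3.
At δ = 4/9: δ+…+δ^3 = 0.7298 < 3.0000.
So cooperation is not sustainable.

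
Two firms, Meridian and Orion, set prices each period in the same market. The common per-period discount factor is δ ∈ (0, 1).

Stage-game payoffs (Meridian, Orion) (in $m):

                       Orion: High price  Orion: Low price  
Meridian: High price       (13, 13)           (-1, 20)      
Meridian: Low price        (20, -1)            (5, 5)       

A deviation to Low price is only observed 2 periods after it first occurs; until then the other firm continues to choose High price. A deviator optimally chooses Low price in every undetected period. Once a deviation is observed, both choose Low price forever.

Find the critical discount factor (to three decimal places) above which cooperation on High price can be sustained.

A deviator earns 20 for 2 periods, then 5 forever; cooperating earns 13 forever. Multiplying the IC by (1−δ):
13 ≥ 20(1−δ^2) + 5δ^2, so 15·δ^2 ≥ 7 and δ^2 ≥ 7/15.
δ ≥ (7/15)^(1/2) ≈ 0.683.

0.683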